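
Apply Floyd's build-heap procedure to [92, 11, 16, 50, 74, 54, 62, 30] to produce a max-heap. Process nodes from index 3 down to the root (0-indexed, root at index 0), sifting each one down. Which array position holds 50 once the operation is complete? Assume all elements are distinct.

sift down from index 3: already satisfies heap property
sift down from index 2:
  16 vs larger child 62 at index 6, swap → [92, 11, 62, 50, 74, 54, 16, 30]
sift down from index 1:
  11 vs larger child 74 at index 4, swap → [92, 74, 62, 50, 11, 54, 16, 30]
sift down from index 0: already satisfies heap property
resulting array: [92, 74, 62, 50, 11, 54, 16, 30]

3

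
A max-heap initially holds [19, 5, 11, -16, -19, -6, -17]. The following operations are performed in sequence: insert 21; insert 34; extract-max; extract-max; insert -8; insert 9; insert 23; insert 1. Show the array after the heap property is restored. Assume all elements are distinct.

insert 21:
  append 21 at index 7 → [19, 5, 11, -16, -19, -6, -17, 21]
  21 > parent -16 at index 3, swap → [19, 5, 11, 21, -19, -6, -17, -16]
  21 > parent 5 at index 1, swap → [19, 21, 11, 5, -19, -6, -17, -16]
  21 > parent 19 at index 0, swap → [21, 19, 11, 5, -19, -6, -17, -16]
insert 34:
  append 34 at index 8 → [21, 19, 11, 5, -19, -6, -17, -16, 34]
  34 > parent 5 at index 3, swap → [21, 19, 11, 34, -19, -6, -17, -16, 5]
  34 > parent 19 at index 1, swap → [21, 34, 11, 19, -19, -6, -17, -16, 5]
  34 > parent 21 at index 0, swap → [34, 21, 11, 19, -19, -6, -17, -16, 5]
extract-max → returns 34:
  remove root 34; move last element 5 to root → [5, 21, 11, 19, -19, -6, -17, -16]
  5 vs larger child 21 at index 1, swap → [21, 5, 11, 19, -19, -6, -17, -16]
  5 vs larger child 19 at index 3, swap → [21, 19, 11, 5, -19, -6, -17, -16]
extract-max → returns 21:
  remove root 21; move last element -16 to root → [-16, 19, 11, 5, -19, -6, -17]
  -16 vs larger child 19 at index 1, swap → [19, -16, 11, 5, -19, -6, -17]
  -16 vs larger child 5 at index 3, swap → [19, 5, 11, -16, -19, -6, -17]
insert -8:
  append -8 at index 7 → [19, 5, 11, -16, -19, -6, -17, -8]
  -8 > parent -16 at index 3, swap → [19, 5, 11, -8, -19, -6, -17, -16]
insert 9:
  append 9 at index 8 → [19, 5, 11, -8, -19, -6, -17, -16, 9]
  9 > parent -8 at index 3, swap → [19, 5, 11, 9, -19, -6, -17, -16, -8]
  9 > parent 5 at index 1, swap → [19, 9, 11, 5, -19, -6, -17, -16, -8]
insert 23:
  append 23 at index 9 → [19, 9, 11, 5, -19, -6, -17, -16, -8, 23]
  23 > parent -19 at index 4, swap → [19, 9, 11, 5, 23, -6, -17, -16, -8, -19]
  23 > parent 9 at index 1, swap → [19, 23, 11, 5, 9, -6, -17, -16, -8, -19]
  23 > parent 19 at index 0, swap → [23, 19, 11, 5, 9, -6, -17, -16, -8, -19]
insert 1:
  append 1 at index 10 → [23, 19, 11, 5, 9, -6, -17, -16, -8, -19, 1] (no swap needed)

[23, 19, 11, 5, 9, -6, -17, -16, -8, -19, 1]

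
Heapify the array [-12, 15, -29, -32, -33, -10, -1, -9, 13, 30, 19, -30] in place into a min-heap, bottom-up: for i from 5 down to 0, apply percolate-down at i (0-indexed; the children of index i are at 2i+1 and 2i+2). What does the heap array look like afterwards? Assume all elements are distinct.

[-33, -32, -30, -12, 15, -29, -1, -9, 13, 30, 19, -10]

sift down from index 5:
  -10 vs only child -30 at index 11, swap → [-12, 15, -29, -32, -33, -30, -1, -9, 13, 30, 19, -10]
sift down from index 4: already satisfies heap property
sift down from index 3: already satisfies heap property
sift down from index 2:
  -29 vs smaller child -30 at index 5, swap → [-12, 15, -30, -32, -33, -29, -1, -9, 13, 30, 19, -10]
sift down from index 1:
  15 vs smaller child -33 at index 4, swap → [-12, -33, -30, -32, 15, -29, -1, -9, 13, 30, 19, -10]
sift down from index 0:
  -12 vs smaller child -33 at index 1, swap → [-33, -12, -30, -32, 15, -29, -1, -9, 13, 30, 19, -10]
  -12 vs smaller child -32 at index 3, swap → [-33, -32, -30, -12, 15, -29, -1, -9, 13, 30, 19, -10]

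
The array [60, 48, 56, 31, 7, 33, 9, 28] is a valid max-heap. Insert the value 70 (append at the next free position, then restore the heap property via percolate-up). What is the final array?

append 70 at index 8 → [60, 48, 56, 31, 7, 33, 9, 28, 70]
70 > parent 31 at index 3, swap → [60, 48, 56, 70, 7, 33, 9, 28, 31]
70 > parent 48 at index 1, swap → [60, 70, 56, 48, 7, 33, 9, 28, 31]
70 > parent 60 at index 0, swap → [70, 60, 56, 48, 7, 33, 9, 28, 31]

[70, 60, 56, 48, 7, 33, 9, 28, 31]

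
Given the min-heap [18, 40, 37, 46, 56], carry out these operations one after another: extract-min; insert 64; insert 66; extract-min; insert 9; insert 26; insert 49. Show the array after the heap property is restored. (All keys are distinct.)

extract-min → returns 18:
  remove root 18; move last element 56 to root → [56, 40, 37, 46]
  56 vs smaller child 37 at index 2, swap → [37, 40, 56, 46]
insert 64:
  append 64 at index 4 → [37, 40, 56, 46, 64] (no swap needed)
insert 66:
  append 66 at index 5 → [37, 40, 56, 46, 64, 66] (no swap needed)
extract-min → returns 37:
  remove root 37; move last element 66 to root → [66, 40, 56, 46, 64]
  66 vs smaller child 40 at index 1, swap → [40, 66, 56, 46, 64]
  66 vs smaller child 46 at index 3, swap → [40, 46, 56, 66, 64]
insert 9:
  append 9 at index 5 → [40, 46, 56, 66, 64, 9]
  9 < parent 56 at index 2, swap → [40, 46, 9, 66, 64, 56]
  9 < parent 40 at index 0, swap → [9, 46, 40, 66, 64, 56]
insert 26:
  append 26 at index 6 → [9, 46, 40, 66, 64, 56, 26]
  26 < parent 40 at index 2, swap → [9, 46, 26, 66, 64, 56, 40]
insert 49:
  append 49 at index 7 → [9, 46, 26, 66, 64, 56, 40, 49]
  49 < parent 66 at index 3, swap → [9, 46, 26, 49, 64, 56, 40, 66]

[9, 46, 26, 49, 64, 56, 40, 66]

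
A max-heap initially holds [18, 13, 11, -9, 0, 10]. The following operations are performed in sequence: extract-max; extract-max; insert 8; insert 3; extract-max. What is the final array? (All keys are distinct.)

[10, 8, 3, -9, 0]

extract-max → returns 18:
  remove root 18; move last element 10 to root → [10, 13, 11, -9, 0]
  10 vs larger child 13 at index 1, swap → [13, 10, 11, -9, 0]
extract-max → returns 13:
  remove root 13; move last element 0 to root → [0, 10, 11, -9]
  0 vs larger child 11 at index 2, swap → [11, 10, 0, -9]
insert 8:
  append 8 at index 4 → [11, 10, 0, -9, 8] (no swap needed)
insert 3:
  append 3 at index 5 → [11, 10, 0, -9, 8, 3]
  3 > parent 0 at index 2, swap → [11, 10, 3, -9, 8, 0]
extract-max → returns 11:
  remove root 11; move last element 0 to root → [0, 10, 3, -9, 8]
  0 vs larger child 10 at index 1, swap → [10, 0, 3, -9, 8]
  0 vs larger child 8 at index 4, swap → [10, 8, 3, -9, 0]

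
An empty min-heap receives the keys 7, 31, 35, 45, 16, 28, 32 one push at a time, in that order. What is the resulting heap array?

Insert 7:
  append 7 at index 0 → [7] (no swap needed)
Insert 31:
  append 31 at index 1 → [7, 31] (no swap needed)
Insert 35:
  append 35 at index 2 → [7, 31, 35] (no swap needed)
Insert 45:
  append 45 at index 3 → [7, 31, 35, 45] (no swap needed)
Insert 16:
  append 16 at index 4 → [7, 31, 35, 45, 16]
  16 < parent 31 at index 1, swap → [7, 16, 35, 45, 31]
Insert 28:
  append 28 at index 5 → [7, 16, 35, 45, 31, 28]
  28 < parent 35 at index 2, swap → [7, 16, 28, 45, 31, 35]
Insert 32:
  append 32 at index 6 → [7, 16, 28, 45, 31, 35, 32] (no swap needed)

[7, 16, 28, 45, 31, 35, 32]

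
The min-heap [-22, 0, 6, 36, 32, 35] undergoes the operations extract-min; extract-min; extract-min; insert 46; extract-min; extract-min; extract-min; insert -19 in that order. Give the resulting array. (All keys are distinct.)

[-19, 46]

extract-min → returns -22:
  remove root -22; move last element 35 to root → [35, 0, 6, 36, 32]
  35 vs smaller child 0 at index 1, swap → [0, 35, 6, 36, 32]
  35 vs smaller child 32 at index 4, swap → [0, 32, 6, 36, 35]
extract-min → returns 0:
  remove root 0; move last element 35 to root → [35, 32, 6, 36]
  35 vs smaller child 6 at index 2, swap → [6, 32, 35, 36]
extract-min → returns 6:
  remove root 6; move last element 36 to root → [36, 32, 35]
  36 vs smaller child 32 at index 1, swap → [32, 36, 35]
insert 46:
  append 46 at index 3 → [32, 36, 35, 46] (no swap needed)
extract-min → returns 32:
  remove root 32; move last element 46 to root → [46, 36, 35]
  46 vs smaller child 35 at index 2, swap → [35, 36, 46]
extract-min → returns 35:
  remove root 35; move last element 46 to root → [46, 36]
  46 vs only child 36 at index 1, swap → [36, 46]
extract-min → returns 36:
  remove root 36; move last element 46 to root → [46] (no swap needed)
insert -19:
  append -19 at index 1 → [46, -19]
  -19 < parent 46 at index 0, swap → [-19, 46]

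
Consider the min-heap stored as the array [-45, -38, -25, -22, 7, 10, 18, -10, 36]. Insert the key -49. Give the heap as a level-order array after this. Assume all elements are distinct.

[-49, -45, -25, -22, -38, 10, 18, -10, 36, 7]

append -49 at index 9 → [-45, -38, -25, -22, 7, 10, 18, -10, 36, -49]
-49 < parent 7 at index 4, swap → [-45, -38, -25, -22, -49, 10, 18, -10, 36, 7]
-49 < parent -38 at index 1, swap → [-45, -49, -25, -22, -38, 10, 18, -10, 36, 7]
-49 < parent -45 at index 0, swap → [-49, -45, -25, -22, -38, 10, 18, -10, 36, 7]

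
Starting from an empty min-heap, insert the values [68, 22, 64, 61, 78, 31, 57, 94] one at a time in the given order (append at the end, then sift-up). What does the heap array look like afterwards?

[22, 61, 31, 68, 78, 64, 57, 94]

Insert 68:
  append 68 at index 0 → [68] (no swap needed)
Insert 22:
  append 22 at index 1 → [68, 22]
  22 < parent 68 at index 0, swap → [22, 68]
Insert 64:
  append 64 at index 2 → [22, 68, 64] (no swap needed)
Insert 61:
  append 61 at index 3 → [22, 68, 64, 61]
  61 < parent 68 at index 1, swap → [22, 61, 64, 68]
Insert 78:
  append 78 at index 4 → [22, 61, 64, 68, 78] (no swap needed)
Insert 31:
  append 31 at index 5 → [22, 61, 64, 68, 78, 31]
  31 < parent 64 at index 2, swap → [22, 61, 31, 68, 78, 64]
Insert 57:
  append 57 at index 6 → [22, 61, 31, 68, 78, 64, 57] (no swap needed)
Insert 94:
  append 94 at index 7 → [22, 61, 31, 68, 78, 64, 57, 94] (no swap needed)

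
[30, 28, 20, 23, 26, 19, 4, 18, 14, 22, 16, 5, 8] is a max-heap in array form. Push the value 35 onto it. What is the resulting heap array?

[35, 28, 30, 23, 26, 19, 20, 18, 14, 22, 16, 5, 8, 4]

append 35 at index 13 → [30, 28, 20, 23, 26, 19, 4, 18, 14, 22, 16, 5, 8, 35]
35 > parent 4 at index 6, swap → [30, 28, 20, 23, 26, 19, 35, 18, 14, 22, 16, 5, 8, 4]
35 > parent 20 at index 2, swap → [30, 28, 35, 23, 26, 19, 20, 18, 14, 22, 16, 5, 8, 4]
35 > parent 30 at index 0, swap → [35, 28, 30, 23, 26, 19, 20, 18, 14, 22, 16, 5, 8, 4]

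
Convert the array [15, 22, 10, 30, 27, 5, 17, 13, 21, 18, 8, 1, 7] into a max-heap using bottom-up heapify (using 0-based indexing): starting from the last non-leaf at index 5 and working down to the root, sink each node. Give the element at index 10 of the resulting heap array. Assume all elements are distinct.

8

sift down from index 5:
  5 vs larger child 7 at index 12, swap → [15, 22, 10, 30, 27, 7, 17, 13, 21, 18, 8, 1, 5]
sift down from index 4: already satisfies heap property
sift down from index 3: already satisfies heap property
sift down from index 2:
  10 vs larger child 17 at index 6, swap → [15, 22, 17, 30, 27, 7, 10, 13, 21, 18, 8, 1, 5]
sift down from index 1:
  22 vs larger child 30 at index 3, swap → [15, 30, 17, 22, 27, 7, 10, 13, 21, 18, 8, 1, 5]
sift down from index 0:
  15 vs larger child 30 at index 1, swap → [30, 15, 17, 22, 27, 7, 10, 13, 21, 18, 8, 1, 5]
  15 vs larger child 27 at index 4, swap → [30, 27, 17, 22, 15, 7, 10, 13, 21, 18, 8, 1, 5]
  15 vs larger child 18 at index 9, swap → [30, 27, 17, 22, 18, 7, 10, 13, 21, 15, 8, 1, 5]
resulting array: [30, 27, 17, 22, 18, 7, 10, 13, 21, 15, 8, 1, 5]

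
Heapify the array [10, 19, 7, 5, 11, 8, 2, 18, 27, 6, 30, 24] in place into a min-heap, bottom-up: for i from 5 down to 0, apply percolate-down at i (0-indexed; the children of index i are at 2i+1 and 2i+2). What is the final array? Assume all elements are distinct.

[2, 5, 7, 18, 6, 8, 10, 19, 27, 11, 30, 24]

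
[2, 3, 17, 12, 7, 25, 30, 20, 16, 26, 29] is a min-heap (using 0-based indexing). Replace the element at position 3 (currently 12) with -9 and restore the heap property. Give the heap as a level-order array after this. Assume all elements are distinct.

[-9, 2, 17, 3, 7, 25, 30, 20, 16, 26, 29]

set index 3 from 12 to -9 → [2, 3, 17, -9, 7, 25, 30, 20, 16, 26, 29]
-9 < parent 3 at index 1, swap → [2, -9, 17, 3, 7, 25, 30, 20, 16, 26, 29]
-9 < parent 2 at index 0, swap → [-9, 2, 17, 3, 7, 25, 30, 20, 16, 26, 29]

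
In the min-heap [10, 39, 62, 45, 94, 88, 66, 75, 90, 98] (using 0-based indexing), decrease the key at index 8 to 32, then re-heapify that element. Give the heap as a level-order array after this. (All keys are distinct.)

set index 8 from 90 to 32 → [10, 39, 62, 45, 94, 88, 66, 75, 32, 98]
32 < parent 45 at index 3, swap → [10, 39, 62, 32, 94, 88, 66, 75, 45, 98]
32 < parent 39 at index 1, swap → [10, 32, 62, 39, 94, 88, 66, 75, 45, 98]

[10, 32, 62, 39, 94, 88, 66, 75, 45, 98]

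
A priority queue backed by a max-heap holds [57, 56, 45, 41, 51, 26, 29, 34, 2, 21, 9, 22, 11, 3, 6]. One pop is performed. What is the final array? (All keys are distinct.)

[56, 51, 45, 41, 21, 26, 29, 34, 2, 6, 9, 22, 11, 3]

remove root 57; move last element 6 to root → [6, 56, 45, 41, 51, 26, 29, 34, 2, 21, 9, 22, 11, 3]
6 vs larger child 56 at index 1, swap → [56, 6, 45, 41, 51, 26, 29, 34, 2, 21, 9, 22, 11, 3]
6 vs larger child 51 at index 4, swap → [56, 51, 45, 41, 6, 26, 29, 34, 2, 21, 9, 22, 11, 3]
6 vs larger child 21 at index 9, swap → [56, 51, 45, 41, 21, 26, 29, 34, 2, 6, 9, 22, 11, 3]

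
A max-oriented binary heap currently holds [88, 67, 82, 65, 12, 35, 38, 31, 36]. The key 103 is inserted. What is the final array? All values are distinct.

[103, 88, 82, 65, 67, 35, 38, 31, 36, 12]

append 103 at index 9 → [88, 67, 82, 65, 12, 35, 38, 31, 36, 103]
103 > parent 12 at index 4, swap → [88, 67, 82, 65, 103, 35, 38, 31, 36, 12]
103 > parent 67 at index 1, swap → [88, 103, 82, 65, 67, 35, 38, 31, 36, 12]
103 > parent 88 at index 0, swap → [103, 88, 82, 65, 67, 35, 38, 31, 36, 12]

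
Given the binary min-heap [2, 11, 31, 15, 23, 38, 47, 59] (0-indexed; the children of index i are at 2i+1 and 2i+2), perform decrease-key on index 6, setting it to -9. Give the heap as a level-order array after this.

set index 6 from 47 to -9 → [2, 11, 31, 15, 23, 38, -9, 59]
-9 < parent 31 at index 2, swap → [2, 11, -9, 15, 23, 38, 31, 59]
-9 < parent 2 at index 0, swap → [-9, 11, 2, 15, 23, 38, 31, 59]

[-9, 11, 2, 15, 23, 38, 31, 59]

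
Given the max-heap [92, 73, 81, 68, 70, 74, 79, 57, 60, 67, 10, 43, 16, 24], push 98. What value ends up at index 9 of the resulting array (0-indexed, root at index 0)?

67

append 98 at index 14 → [92, 73, 81, 68, 70, 74, 79, 57, 60, 67, 10, 43, 16, 24, 98]
98 > parent 79 at index 6, swap → [92, 73, 81, 68, 70, 74, 98, 57, 60, 67, 10, 43, 16, 24, 79]
98 > parent 81 at index 2, swap → [92, 73, 98, 68, 70, 74, 81, 57, 60, 67, 10, 43, 16, 24, 79]
98 > parent 92 at index 0, swap → [98, 73, 92, 68, 70, 74, 81, 57, 60, 67, 10, 43, 16, 24, 79]
resulting array: [98, 73, 92, 68, 70, 74, 81, 57, 60, 67, 10, 43, 16, 24, 79]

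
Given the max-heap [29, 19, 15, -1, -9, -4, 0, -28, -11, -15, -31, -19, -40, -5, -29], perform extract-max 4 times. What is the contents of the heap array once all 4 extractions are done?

extract-max #1 returns 29:
  remove root 29; move last element -29 to root → [-29, 19, 15, -1, -9, -4, 0, -28, -11, -15, -31, -19, -40, -5]
  -29 vs larger child 19 at index 1, swap → [19, -29, 15, -1, -9, -4, 0, -28, -11, -15, -31, -19, -40, -5]
  -29 vs larger child -1 at index 3, swap → [19, -1, 15, -29, -9, -4, 0, -28, -11, -15, -31, -19, -40, -5]
  -29 vs larger child -11 at index 8, swap → [19, -1, 15, -11, -9, -4, 0, -28, -29, -15, -31, -19, -40, -5]
extract-max #2 returns 19:
  remove root 19; move last element -5 to root → [-5, -1, 15, -11, -9, -4, 0, -28, -29, -15, -31, -19, -40]
  -5 vs larger child 15 at index 2, swap → [15, -1, -5, -11, -9, -4, 0, -28, -29, -15, -31, -19, -40]
  -5 vs larger child 0 at index 6, swap → [15, -1, 0, -11, -9, -4, -5, -28, -29, -15, -31, -19, -40]
extract-max #3 returns 15:
  remove root 15; move last element -40 to root → [-40, -1, 0, -11, -9, -4, -5, -28, -29, -15, -31, -19]
  -40 vs larger child 0 at index 2, swap → [0, -1, -40, -11, -9, -4, -5, -28, -29, -15, -31, -19]
  -40 vs larger child -4 at index 5, swap → [0, -1, -4, -11, -9, -40, -5, -28, -29, -15, -31, -19]
  -40 vs only child -19 at index 11, swap → [0, -1, -4, -11, -9, -19, -5, -28, -29, -15, -31, -40]
extract-max #4 returns 0:
  remove root 0; move last element -40 to root → [-40, -1, -4, -11, -9, -19, -5, -28, -29, -15, -31]
  -40 vs larger child -1 at index 1, swap → [-1, -40, -4, -11, -9, -19, -5, -28, -29, -15, -31]
  -40 vs larger child -9 at index 4, swap → [-1, -9, -4, -11, -40, -19, -5, -28, -29, -15, -31]
  -40 vs larger child -15 at index 9, swap → [-1, -9, -4, -11, -15, -19, -5, -28, -29, -40, -31]

[-1, -9, -4, -11, -15, -19, -5, -28, -29, -40, -31]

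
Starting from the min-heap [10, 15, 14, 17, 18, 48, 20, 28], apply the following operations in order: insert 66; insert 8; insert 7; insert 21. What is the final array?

insert 66:
  append 66 at index 8 → [10, 15, 14, 17, 18, 48, 20, 28, 66] (no swap needed)
insert 8:
  append 8 at index 9 → [10, 15, 14, 17, 18, 48, 20, 28, 66, 8]
  8 < parent 18 at index 4, swap → [10, 15, 14, 17, 8, 48, 20, 28, 66, 18]
  8 < parent 15 at index 1, swap → [10, 8, 14, 17, 15, 48, 20, 28, 66, 18]
  8 < parent 10 at index 0, swap → [8, 10, 14, 17, 15, 48, 20, 28, 66, 18]
insert 7:
  append 7 at index 10 → [8, 10, 14, 17, 15, 48, 20, 28, 66, 18, 7]
  7 < parent 15 at index 4, swap → [8, 10, 14, 17, 7, 48, 20, 28, 66, 18, 15]
  7 < parent 10 at index 1, swap → [8, 7, 14, 17, 10, 48, 20, 28, 66, 18, 15]
  7 < parent 8 at index 0, swap → [7, 8, 14, 17, 10, 48, 20, 28, 66, 18, 15]
insert 21:
  append 21 at index 11 → [7, 8, 14, 17, 10, 48, 20, 28, 66, 18, 15, 21]
  21 < parent 48 at index 5, swap → [7, 8, 14, 17, 10, 21, 20, 28, 66, 18, 15, 48]

[7, 8, 14, 17, 10, 21, 20, 28, 66, 18, 15, 48]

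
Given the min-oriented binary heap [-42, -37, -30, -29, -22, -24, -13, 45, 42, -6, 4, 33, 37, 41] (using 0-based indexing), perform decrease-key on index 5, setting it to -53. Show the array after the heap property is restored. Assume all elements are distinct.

set index 5 from -24 to -53 → [-42, -37, -30, -29, -22, -53, -13, 45, 42, -6, 4, 33, 37, 41]
-53 < parent -30 at index 2, swap → [-42, -37, -53, -29, -22, -30, -13, 45, 42, -6, 4, 33, 37, 41]
-53 < parent -42 at index 0, swap → [-53, -37, -42, -29, -22, -30, -13, 45, 42, -6, 4, 33, 37, 41]

[-53, -37, -42, -29, -22, -30, -13, 45, 42, -6, 4, 33, 37, 41]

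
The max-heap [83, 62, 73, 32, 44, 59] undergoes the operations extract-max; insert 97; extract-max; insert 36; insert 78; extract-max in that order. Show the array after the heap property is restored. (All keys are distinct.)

extract-max → returns 83:
  remove root 83; move last element 59 to root → [59, 62, 73, 32, 44]
  59 vs larger child 73 at index 2, swap → [73, 62, 59, 32, 44]
insert 97:
  append 97 at index 5 → [73, 62, 59, 32, 44, 97]
  97 > parent 59 at index 2, swap → [73, 62, 97, 32, 44, 59]
  97 > parent 73 at index 0, swap → [97, 62, 73, 32, 44, 59]
extract-max → returns 97:
  remove root 97; move last element 59 to root → [59, 62, 73, 32, 44]
  59 vs larger child 73 at index 2, swap → [73, 62, 59, 32, 44]
insert 36:
  append 36 at index 5 → [73, 62, 59, 32, 44, 36] (no swap needed)
insert 78:
  append 78 at index 6 → [73, 62, 59, 32, 44, 36, 78]
  78 > parent 59 at index 2, swap → [73, 62, 78, 32, 44, 36, 59]
  78 > parent 73 at index 0, swap → [78, 62, 73, 32, 44, 36, 59]
extract-max → returns 78:
  remove root 78; move last element 59 to root → [59, 62, 73, 32, 44, 36]
  59 vs larger child 73 at index 2, swap → [73, 62, 59, 32, 44, 36]

[73, 62, 59, 32, 44, 36]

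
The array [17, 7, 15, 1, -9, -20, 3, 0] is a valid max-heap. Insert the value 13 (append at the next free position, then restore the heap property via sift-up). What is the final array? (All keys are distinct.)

append 13 at index 8 → [17, 7, 15, 1, -9, -20, 3, 0, 13]
13 > parent 1 at index 3, swap → [17, 7, 15, 13, -9, -20, 3, 0, 1]
13 > parent 7 at index 1, swap → [17, 13, 15, 7, -9, -20, 3, 0, 1]

[17, 13, 15, 7, -9, -20, 3, 0, 1]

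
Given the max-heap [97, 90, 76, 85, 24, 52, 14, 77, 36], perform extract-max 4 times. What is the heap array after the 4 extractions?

[76, 36, 52, 14, 24]

extract-max #1 returns 97:
  remove root 97; move last element 36 to root → [36, 90, 76, 85, 24, 52, 14, 77]
  36 vs larger child 90 at index 1, swap → [90, 36, 76, 85, 24, 52, 14, 77]
  36 vs larger child 85 at index 3, swap → [90, 85, 76, 36, 24, 52, 14, 77]
  36 vs only child 77 at index 7, swap → [90, 85, 76, 77, 24, 52, 14, 36]
extract-max #2 returns 90:
  remove root 90; move last element 36 to root → [36, 85, 76, 77, 24, 52, 14]
  36 vs larger child 85 at index 1, swap → [85, 36, 76, 77, 24, 52, 14]
  36 vs larger child 77 at index 3, swap → [85, 77, 76, 36, 24, 52, 14]
extract-max #3 returns 85:
  remove root 85; move last element 14 to root → [14, 77, 76, 36, 24, 52]
  14 vs larger child 77 at index 1, swap → [77, 14, 76, 36, 24, 52]
  14 vs larger child 36 at index 3, swap → [77, 36, 76, 14, 24, 52]
extract-max #4 returns 77:
  remove root 77; move last element 52 to root → [52, 36, 76, 14, 24]
  52 vs larger child 76 at index 2, swap → [76, 36, 52, 14, 24]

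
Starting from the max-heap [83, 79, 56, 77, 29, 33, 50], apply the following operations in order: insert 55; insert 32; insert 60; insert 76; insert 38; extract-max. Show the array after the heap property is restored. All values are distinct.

insert 55:
  append 55 at index 7 → [83, 79, 56, 77, 29, 33, 50, 55] (no swap needed)
insert 32:
  append 32 at index 8 → [83, 79, 56, 77, 29, 33, 50, 55, 32] (no swap needed)
insert 60:
  append 60 at index 9 → [83, 79, 56, 77, 29, 33, 50, 55, 32, 60]
  60 > parent 29 at index 4, swap → [83, 79, 56, 77, 60, 33, 50, 55, 32, 29]
insert 76:
  append 76 at index 10 → [83, 79, 56, 77, 60, 33, 50, 55, 32, 29, 76]
  76 > parent 60 at index 4, swap → [83, 79, 56, 77, 76, 33, 50, 55, 32, 29, 60]
insert 38:
  append 38 at index 11 → [83, 79, 56, 77, 76, 33, 50, 55, 32, 29, 60, 38]
  38 > parent 33 at index 5, swap → [83, 79, 56, 77, 76, 38, 50, 55, 32, 29, 60, 33]
extract-max → returns 83:
  remove root 83; move last element 33 to root → [33, 79, 56, 77, 76, 38, 50, 55, 32, 29, 60]
  33 vs larger child 79 at index 1, swap → [79, 33, 56, 77, 76, 38, 50, 55, 32, 29, 60]
  33 vs larger child 77 at index 3, swap → [79, 77, 56, 33, 76, 38, 50, 55, 32, 29, 60]
  33 vs larger child 55 at index 7, swap → [79, 77, 56, 55, 76, 38, 50, 33, 32, 29, 60]

[79, 77, 56, 55, 76, 38, 50, 33, 32, 29, 60]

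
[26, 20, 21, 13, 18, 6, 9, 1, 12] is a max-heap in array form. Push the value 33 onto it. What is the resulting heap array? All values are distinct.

append 33 at index 9 → [26, 20, 21, 13, 18, 6, 9, 1, 12, 33]
33 > parent 18 at index 4, swap → [26, 20, 21, 13, 33, 6, 9, 1, 12, 18]
33 > parent 20 at index 1, swap → [26, 33, 21, 13, 20, 6, 9, 1, 12, 18]
33 > parent 26 at index 0, swap → [33, 26, 21, 13, 20, 6, 9, 1, 12, 18]

[33, 26, 21, 13, 20, 6, 9, 1, 12, 18]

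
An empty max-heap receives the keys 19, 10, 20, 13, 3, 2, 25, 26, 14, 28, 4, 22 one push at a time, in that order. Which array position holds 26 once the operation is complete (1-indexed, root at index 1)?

Insert 19:
  append 19 at index 1 → [19] (no swap needed)
Insert 10:
  append 10 at index 2 → [19, 10] (no swap needed)
Insert 20:
  append 20 at index 3 → [19, 10, 20]
  20 > parent 19 at index 1, swap → [20, 10, 19]
Insert 13:
  append 13 at index 4 → [20, 10, 19, 13]
  13 > parent 10 at index 2, swap → [20, 13, 19, 10]
Insert 3:
  append 3 at index 5 → [20, 13, 19, 10, 3] (no swap needed)
Insert 2:
  append 2 at index 6 → [20, 13, 19, 10, 3, 2] (no swap needed)
Insert 25:
  append 25 at index 7 → [20, 13, 19, 10, 3, 2, 25]
  25 > parent 19 at index 3, swap → [20, 13, 25, 10, 3, 2, 19]
  25 > parent 20 at index 1, swap → [25, 13, 20, 10, 3, 2, 19]
Insert 26:
  append 26 at index 8 → [25, 13, 20, 10, 3, 2, 19, 26]
  26 > parent 10 at index 4, swap → [25, 13, 20, 26, 3, 2, 19, 10]
  26 > parent 13 at index 2, swap → [25, 26, 20, 13, 3, 2, 19, 10]
  26 > parent 25 at index 1, swap → [26, 25, 20, 13, 3, 2, 19, 10]
Insert 14:
  append 14 at index 9 → [26, 25, 20, 13, 3, 2, 19, 10, 14]
  14 > parent 13 at index 4, swap → [26, 25, 20, 14, 3, 2, 19, 10, 13]
Insert 28:
  append 28 at index 10 → [26, 25, 20, 14, 3, 2, 19, 10, 13, 28]
  28 > parent 3 at index 5, swap → [26, 25, 20, 14, 28, 2, 19, 10, 13, 3]
  28 > parent 25 at index 2, swap → [26, 28, 20, 14, 25, 2, 19, 10, 13, 3]
  28 > parent 26 at index 1, swap → [28, 26, 20, 14, 25, 2, 19, 10, 13, 3]
Insert 4:
  append 4 at index 11 → [28, 26, 20, 14, 25, 2, 19, 10, 13, 3, 4] (no swap needed)
Insert 22:
  append 22 at index 12 → [28, 26, 20, 14, 25, 2, 19, 10, 13, 3, 4, 22]
  22 > parent 2 at index 6, swap → [28, 26, 20, 14, 25, 22, 19, 10, 13, 3, 4, 2]
  22 > parent 20 at index 3, swap → [28, 26, 22, 14, 25, 20, 19, 10, 13, 3, 4, 2]
resulting array: [28, 26, 22, 14, 25, 20, 19, 10, 13, 3, 4, 2]

2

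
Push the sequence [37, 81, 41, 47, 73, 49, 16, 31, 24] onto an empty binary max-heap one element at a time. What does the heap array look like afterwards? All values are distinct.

[81, 73, 49, 37, 47, 41, 16, 31, 24]

Insert 37:
  append 37 at index 0 → [37] (no swap needed)
Insert 81:
  append 81 at index 1 → [37, 81]
  81 > parent 37 at index 0, swap → [81, 37]
Insert 41:
  append 41 at index 2 → [81, 37, 41] (no swap needed)
Insert 47:
  append 47 at index 3 → [81, 37, 41, 47]
  47 > parent 37 at index 1, swap → [81, 47, 41, 37]
Insert 73:
  append 73 at index 4 → [81, 47, 41, 37, 73]
  73 > parent 47 at index 1, swap → [81, 73, 41, 37, 47]
Insert 49:
  append 49 at index 5 → [81, 73, 41, 37, 47, 49]
  49 > parent 41 at index 2, swap → [81, 73, 49, 37, 47, 41]
Insert 16:
  append 16 at index 6 → [81, 73, 49, 37, 47, 41, 16] (no swap needed)
Insert 31:
  append 31 at index 7 → [81, 73, 49, 37, 47, 41, 16, 31] (no swap needed)
Insert 24:
  append 24 at index 8 → [81, 73, 49, 37, 47, 41, 16, 31, 24] (no swap needed)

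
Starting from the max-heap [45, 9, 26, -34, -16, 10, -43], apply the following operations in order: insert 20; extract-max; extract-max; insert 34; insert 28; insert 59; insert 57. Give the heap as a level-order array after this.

[59, 57, 20, 28, 34, -34, 10, -43, 9, -16]

insert 20:
  append 20 at index 7 → [45, 9, 26, -34, -16, 10, -43, 20]
  20 > parent -34 at index 3, swap → [45, 9, 26, 20, -16, 10, -43, -34]
  20 > parent 9 at index 1, swap → [45, 20, 26, 9, -16, 10, -43, -34]
extract-max → returns 45:
  remove root 45; move last element -34 to root → [-34, 20, 26, 9, -16, 10, -43]
  -34 vs larger child 26 at index 2, swap → [26, 20, -34, 9, -16, 10, -43]
  -34 vs larger child 10 at index 5, swap → [26, 20, 10, 9, -16, -34, -43]
extract-max → returns 26:
  remove root 26; move last element -43 to root → [-43, 20, 10, 9, -16, -34]
  -43 vs larger child 20 at index 1, swap → [20, -43, 10, 9, -16, -34]
  -43 vs larger child 9 at index 3, swap → [20, 9, 10, -43, -16, -34]
insert 34:
  append 34 at index 6 → [20, 9, 10, -43, -16, -34, 34]
  34 > parent 10 at index 2, swap → [20, 9, 34, -43, -16, -34, 10]
  34 > parent 20 at index 0, swap → [34, 9, 20, -43, -16, -34, 10]
insert 28:
  append 28 at index 7 → [34, 9, 20, -43, -16, -34, 10, 28]
  28 > parent -43 at index 3, swap → [34, 9, 20, 28, -16, -34, 10, -43]
  28 > parent 9 at index 1, swap → [34, 28, 20, 9, -16, -34, 10, -43]
insert 59:
  append 59 at index 8 → [34, 28, 20, 9, -16, -34, 10, -43, 59]
  59 > parent 9 at index 3, swap → [34, 28, 20, 59, -16, -34, 10, -43, 9]
  59 > parent 28 at index 1, swap → [34, 59, 20, 28, -16, -34, 10, -43, 9]
  59 > parent 34 at index 0, swap → [59, 34, 20, 28, -16, -34, 10, -43, 9]
insert 57:
  append 57 at index 9 → [59, 34, 20, 28, -16, -34, 10, -43, 9, 57]
  57 > parent -16 at index 4, swap → [59, 34, 20, 28, 57, -34, 10, -43, 9, -16]
  57 > parent 34 at index 1, swap → [59, 57, 20, 28, 34, -34, 10, -43, 9, -16]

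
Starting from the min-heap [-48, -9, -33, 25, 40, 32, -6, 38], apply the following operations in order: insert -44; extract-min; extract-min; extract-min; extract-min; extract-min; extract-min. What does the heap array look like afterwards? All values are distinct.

[32, 38, 40]

insert -44:
  append -44 at index 8 → [-48, -9, -33, 25, 40, 32, -6, 38, -44]
  -44 < parent 25 at index 3, swap → [-48, -9, -33, -44, 40, 32, -6, 38, 25]
  -44 < parent -9 at index 1, swap → [-48, -44, -33, -9, 40, 32, -6, 38, 25]
extract-min → returns -48:
  remove root -48; move last element 25 to root → [25, -44, -33, -9, 40, 32, -6, 38]
  25 vs smaller child -44 at index 1, swap → [-44, 25, -33, -9, 40, 32, -6, 38]
  25 vs smaller child -9 at index 3, swap → [-44, -9, -33, 25, 40, 32, -6, 38]
extract-min → returns -44:
  remove root -44; move last element 38 to root → [38, -9, -33, 25, 40, 32, -6]
  38 vs smaller child -33 at index 2, swap → [-33, -9, 38, 25, 40, 32, -6]
  38 vs smaller child -6 at index 6, swap → [-33, -9, -6, 25, 40, 32, 38]
extract-min → returns -33:
  remove root -33; move last element 38 to root → [38, -9, -6, 25, 40, 32]
  38 vs smaller child -9 at index 1, swap → [-9, 38, -6, 25, 40, 32]
  38 vs smaller child 25 at index 3, swap → [-9, 25, -6, 38, 40, 32]
extract-min → returns -9:
  remove root -9; move last element 32 to root → [32, 25, -6, 38, 40]
  32 vs smaller child -6 at index 2, swap → [-6, 25, 32, 38, 40]
extract-min → returns -6:
  remove root -6; move last element 40 to root → [40, 25, 32, 38]
  40 vs smaller child 25 at index 1, swap → [25, 40, 32, 38]
  40 vs only child 38 at index 3, swap → [25, 38, 32, 40]
extract-min → returns 25:
  remove root 25; move last element 40 to root → [40, 38, 32]
  40 vs smaller child 32 at index 2, swap → [32, 38, 40]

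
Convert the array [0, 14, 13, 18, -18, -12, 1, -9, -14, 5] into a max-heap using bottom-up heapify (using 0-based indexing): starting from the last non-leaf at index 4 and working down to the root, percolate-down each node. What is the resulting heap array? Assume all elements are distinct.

sift down from index 4:
  -18 vs only child 5 at index 9, swap → [0, 14, 13, 18, 5, -12, 1, -9, -14, -18]
sift down from index 3: already satisfies heap property
sift down from index 2: already satisfies heap property
sift down from index 1:
  14 vs larger child 18 at index 3, swap → [0, 18, 13, 14, 5, -12, 1, -9, -14, -18]
sift down from index 0:
  0 vs larger child 18 at index 1, swap → [18, 0, 13, 14, 5, -12, 1, -9, -14, -18]
  0 vs larger child 14 at index 3, swap → [18, 14, 13, 0, 5, -12, 1, -9, -14, -18]

[18, 14, 13, 0, 5, -12, 1, -9, -14, -18]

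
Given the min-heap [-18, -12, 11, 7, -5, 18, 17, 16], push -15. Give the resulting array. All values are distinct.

[-18, -15, 11, -12, -5, 18, 17, 16, 7]

append -15 at index 8 → [-18, -12, 11, 7, -5, 18, 17, 16, -15]
-15 < parent 7 at index 3, swap → [-18, -12, 11, -15, -5, 18, 17, 16, 7]
-15 < parent -12 at index 1, swap → [-18, -15, 11, -12, -5, 18, 17, 16, 7]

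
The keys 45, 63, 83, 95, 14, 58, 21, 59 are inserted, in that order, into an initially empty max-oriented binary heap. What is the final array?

Insert 45:
  append 45 at index 0 → [45] (no swap needed)
Insert 63:
  append 63 at index 1 → [45, 63]
  63 > parent 45 at index 0, swap → [63, 45]
Insert 83:
  append 83 at index 2 → [63, 45, 83]
  83 > parent 63 at index 0, swap → [83, 45, 63]
Insert 95:
  append 95 at index 3 → [83, 45, 63, 95]
  95 > parent 45 at index 1, swap → [83, 95, 63, 45]
  95 > parent 83 at index 0, swap → [95, 83, 63, 45]
Insert 14:
  append 14 at index 4 → [95, 83, 63, 45, 14] (no swap needed)
Insert 58:
  append 58 at index 5 → [95, 83, 63, 45, 14, 58] (no swap needed)
Insert 21:
  append 21 at index 6 → [95, 83, 63, 45, 14, 58, 21] (no swap needed)
Insert 59:
  append 59 at index 7 → [95, 83, 63, 45, 14, 58, 21, 59]
  59 > parent 45 at index 3, swap → [95, 83, 63, 59, 14, 58, 21, 45]

[95, 83, 63, 59, 14, 58, 21, 45]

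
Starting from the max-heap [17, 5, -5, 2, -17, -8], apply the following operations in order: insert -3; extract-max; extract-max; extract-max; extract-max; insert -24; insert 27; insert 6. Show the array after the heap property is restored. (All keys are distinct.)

insert -3:
  append -3 at index 6 → [17, 5, -5, 2, -17, -8, -3]
  -3 > parent -5 at index 2, swap → [17, 5, -3, 2, -17, -8, -5]
extract-max → returns 17:
  remove root 17; move last element -5 to root → [-5, 5, -3, 2, -17, -8]
  -5 vs larger child 5 at index 1, swap → [5, -5, -3, 2, -17, -8]
  -5 vs larger child 2 at index 3, swap → [5, 2, -3, -5, -17, -8]
extract-max → returns 5:
  remove root 5; move last element -8 to root → [-8, 2, -3, -5, -17]
  -8 vs larger child 2 at index 1, swap → [2, -8, -3, -5, -17]
  -8 vs larger child -5 at index 3, swap → [2, -5, -3, -8, -17]
extract-max → returns 2:
  remove root 2; move last element -17 to root → [-17, -5, -3, -8]
  -17 vs larger child -3 at index 2, swap → [-3, -5, -17, -8]
extract-max → returns -3:
  remove root -3; move last element -8 to root → [-8, -5, -17]
  -8 vs larger child -5 at index 1, swap → [-5, -8, -17]
insert -24:
  append -24 at index 3 → [-5, -8, -17, -24] (no swap needed)
insert 27:
  append 27 at index 4 → [-5, -8, -17, -24, 27]
  27 > parent -8 at index 1, swap → [-5, 27, -17, -24, -8]
  27 > parent -5 at index 0, swap → [27, -5, -17, -24, -8]
insert 6:
  append 6 at index 5 → [27, -5, -17, -24, -8, 6]
  6 > parent -17 at index 2, swap → [27, -5, 6, -24, -8, -17]

[27, -5, 6, -24, -8, -17]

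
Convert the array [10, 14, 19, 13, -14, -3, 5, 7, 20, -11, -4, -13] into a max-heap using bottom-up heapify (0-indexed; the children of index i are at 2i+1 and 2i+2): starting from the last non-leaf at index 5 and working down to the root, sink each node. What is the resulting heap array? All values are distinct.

sift down from index 5: already satisfies heap property
sift down from index 4:
  -14 vs larger child -4 at index 10, swap → [10, 14, 19, 13, -4, -3, 5, 7, 20, -11, -14, -13]
sift down from index 3:
  13 vs larger child 20 at index 8, swap → [10, 14, 19, 20, -4, -3, 5, 7, 13, -11, -14, -13]
sift down from index 2: already satisfies heap property
sift down from index 1:
  14 vs larger child 20 at index 3, swap → [10, 20, 19, 14, -4, -3, 5, 7, 13, -11, -14, -13]
sift down from index 0:
  10 vs larger child 20 at index 1, swap → [20, 10, 19, 14, -4, -3, 5, 7, 13, -11, -14, -13]
  10 vs larger child 14 at index 3, swap → [20, 14, 19, 10, -4, -3, 5, 7, 13, -11, -14, -13]
  10 vs larger child 13 at index 8, swap → [20, 14, 19, 13, -4, -3, 5, 7, 10, -11, -14, -13]

[20, 14, 19, 13, -4, -3, 5, 7, 10, -11, -14, -13]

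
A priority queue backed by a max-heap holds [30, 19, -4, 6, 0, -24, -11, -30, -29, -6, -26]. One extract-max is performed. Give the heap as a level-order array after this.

[19, 6, -4, -26, 0, -24, -11, -30, -29, -6]

remove root 30; move last element -26 to root → [-26, 19, -4, 6, 0, -24, -11, -30, -29, -6]
-26 vs larger child 19 at index 1, swap → [19, -26, -4, 6, 0, -24, -11, -30, -29, -6]
-26 vs larger child 6 at index 3, swap → [19, 6, -4, -26, 0, -24, -11, -30, -29, -6]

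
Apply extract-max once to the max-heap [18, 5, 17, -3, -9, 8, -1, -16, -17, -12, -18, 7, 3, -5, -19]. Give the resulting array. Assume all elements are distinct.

remove root 18; move last element -19 to root → [-19, 5, 17, -3, -9, 8, -1, -16, -17, -12, -18, 7, 3, -5]
-19 vs larger child 17 at index 2, swap → [17, 5, -19, -3, -9, 8, -1, -16, -17, -12, -18, 7, 3, -5]
-19 vs larger child 8 at index 5, swap → [17, 5, 8, -3, -9, -19, -1, -16, -17, -12, -18, 7, 3, -5]
-19 vs larger child 7 at index 11, swap → [17, 5, 8, -3, -9, 7, -1, -16, -17, -12, -18, -19, 3, -5]

[17, 5, 8, -3, -9, 7, -1, -16, -17, -12, -18, -19, 3, -5]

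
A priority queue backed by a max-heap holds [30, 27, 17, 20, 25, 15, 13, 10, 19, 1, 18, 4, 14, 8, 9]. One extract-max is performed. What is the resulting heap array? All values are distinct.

[27, 25, 17, 20, 18, 15, 13, 10, 19, 1, 9, 4, 14, 8]

remove root 30; move last element 9 to root → [9, 27, 17, 20, 25, 15, 13, 10, 19, 1, 18, 4, 14, 8]
9 vs larger child 27 at index 1, swap → [27, 9, 17, 20, 25, 15, 13, 10, 19, 1, 18, 4, 14, 8]
9 vs larger child 25 at index 4, swap → [27, 25, 17, 20, 9, 15, 13, 10, 19, 1, 18, 4, 14, 8]
9 vs larger child 18 at index 10, swap → [27, 25, 17, 20, 18, 15, 13, 10, 19, 1, 9, 4, 14, 8]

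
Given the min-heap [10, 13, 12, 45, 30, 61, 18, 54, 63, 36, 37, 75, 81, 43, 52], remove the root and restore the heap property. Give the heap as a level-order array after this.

[12, 13, 18, 45, 30, 61, 43, 54, 63, 36, 37, 75, 81, 52]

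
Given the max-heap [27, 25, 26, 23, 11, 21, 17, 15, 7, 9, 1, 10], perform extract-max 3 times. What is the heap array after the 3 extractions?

extract-max #1 returns 27:
  remove root 27; move last element 10 to root → [10, 25, 26, 23, 11, 21, 17, 15, 7, 9, 1]
  10 vs larger child 26 at index 2, swap → [26, 25, 10, 23, 11, 21, 17, 15, 7, 9, 1]
  10 vs larger child 21 at index 5, swap → [26, 25, 21, 23, 11, 10, 17, 15, 7, 9, 1]
extract-max #2 returns 26:
  remove root 26; move last element 1 to root → [1, 25, 21, 23, 11, 10, 17, 15, 7, 9]
  1 vs larger child 25 at index 1, swap → [25, 1, 21, 23, 11, 10, 17, 15, 7, 9]
  1 vs larger child 23 at index 3, swap → [25, 23, 21, 1, 11, 10, 17, 15, 7, 9]
  1 vs larger child 15 at index 7, swap → [25, 23, 21, 15, 11, 10, 17, 1, 7, 9]
extract-max #3 returns 25:
  remove root 25; move last element 9 to root → [9, 23, 21, 15, 11, 10, 17, 1, 7]
  9 vs larger child 23 at index 1, swap → [23, 9, 21, 15, 11, 10, 17, 1, 7]
  9 vs larger child 15 at index 3, swap → [23, 15, 21, 9, 11, 10, 17, 1, 7]

[23, 15, 21, 9, 11, 10, 17, 1, 7]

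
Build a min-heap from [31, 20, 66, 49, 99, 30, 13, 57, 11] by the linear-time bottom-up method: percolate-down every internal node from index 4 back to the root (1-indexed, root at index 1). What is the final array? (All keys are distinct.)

sift down from index 4:
  49 vs smaller child 11 at index 9, swap → [31, 20, 66, 11, 99, 30, 13, 57, 49]
sift down from index 3:
  66 vs smaller child 13 at index 7, swap → [31, 20, 13, 11, 99, 30, 66, 57, 49]
sift down from index 2:
  20 vs smaller child 11 at index 4, swap → [31, 11, 13, 20, 99, 30, 66, 57, 49]
sift down from index 1:
  31 vs smaller child 11 at index 2, swap → [11, 31, 13, 20, 99, 30, 66, 57, 49]
  31 vs smaller child 20 at index 4, swap → [11, 20, 13, 31, 99, 30, 66, 57, 49]

[11, 20, 13, 31, 99, 30, 66, 57, 49]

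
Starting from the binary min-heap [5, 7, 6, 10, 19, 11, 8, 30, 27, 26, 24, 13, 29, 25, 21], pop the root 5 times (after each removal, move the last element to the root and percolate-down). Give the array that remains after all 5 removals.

[11, 19, 13, 25, 24, 29, 21, 30, 27, 26]

extract-min #1 returns 5:
  remove root 5; move last element 21 to root → [21, 7, 6, 10, 19, 11, 8, 30, 27, 26, 24, 13, 29, 25]
  21 vs smaller child 6 at index 2, swap → [6, 7, 21, 10, 19, 11, 8, 30, 27, 26, 24, 13, 29, 25]
  21 vs smaller child 8 at index 6, swap → [6, 7, 8, 10, 19, 11, 21, 30, 27, 26, 24, 13, 29, 25]
extract-min #2 returns 6:
  remove root 6; move last element 25 to root → [25, 7, 8, 10, 19, 11, 21, 30, 27, 26, 24, 13, 29]
  25 vs smaller child 7 at index 1, swap → [7, 25, 8, 10, 19, 11, 21, 30, 27, 26, 24, 13, 29]
  25 vs smaller child 10 at index 3, swap → [7, 10, 8, 25, 19, 11, 21, 30, 27, 26, 24, 13, 29]
extract-min #3 returns 7:
  remove root 7; move last element 29 to root → [29, 10, 8, 25, 19, 11, 21, 30, 27, 26, 24, 13]
  29 vs smaller child 8 at index 2, swap → [8, 10, 29, 25, 19, 11, 21, 30, 27, 26, 24, 13]
  29 vs smaller child 11 at index 5, swap → [8, 10, 11, 25, 19, 29, 21, 30, 27, 26, 24, 13]
  29 vs only child 13 at index 11, swap → [8, 10, 11, 25, 19, 13, 21, 30, 27, 26, 24, 29]
extract-min #4 returns 8:
  remove root 8; move last element 29 to root → [29, 10, 11, 25, 19, 13, 21, 30, 27, 26, 24]
  29 vs smaller child 10 at index 1, swap → [10, 29, 11, 25, 19, 13, 21, 30, 27, 26, 24]
  29 vs smaller child 19 at index 4, swap → [10, 19, 11, 25, 29, 13, 21, 30, 27, 26, 24]
  29 vs smaller child 24 at index 10, swap → [10, 19, 11, 25, 24, 13, 21, 30, 27, 26, 29]
extract-min #5 returns 10:
  remove root 10; move last element 29 to root → [29, 19, 11, 25, 24, 13, 21, 30, 27, 26]
  29 vs smaller child 11 at index 2, swap → [11, 19, 29, 25, 24, 13, 21, 30, 27, 26]
  29 vs smaller child 13 at index 5, swap → [11, 19, 13, 25, 24, 29, 21, 30, 27, 26]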